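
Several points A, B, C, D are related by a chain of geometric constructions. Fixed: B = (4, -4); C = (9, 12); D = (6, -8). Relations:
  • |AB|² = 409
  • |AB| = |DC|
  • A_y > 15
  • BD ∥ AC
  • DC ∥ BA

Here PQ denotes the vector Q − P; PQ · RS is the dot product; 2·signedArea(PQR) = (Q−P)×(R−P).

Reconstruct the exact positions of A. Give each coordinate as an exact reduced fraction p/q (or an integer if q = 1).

A = (7, 16)

1. A_x = 7  [BD ∥ AC ∩ DC ∥ BA]
2. A_y = 16  [BD ∥ AC ∩ DC ∥ BA]
   → A = (7, 16)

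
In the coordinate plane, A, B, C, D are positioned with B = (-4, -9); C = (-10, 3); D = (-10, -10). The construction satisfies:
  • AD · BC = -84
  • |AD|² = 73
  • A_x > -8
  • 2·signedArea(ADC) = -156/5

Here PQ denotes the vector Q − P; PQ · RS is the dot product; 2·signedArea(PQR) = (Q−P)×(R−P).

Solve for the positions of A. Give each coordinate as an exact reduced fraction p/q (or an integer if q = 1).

A = (-38/5, -9/5)

1. A_x = -38/5  [AD · BC = -84 ∩ 2·signedArea(ADC) = -156/5]
2. A_y = -9/5  [AD · BC = -84 ∩ 2·signedArea(ADC) = -156/5]
   → A = (-38/5, -9/5)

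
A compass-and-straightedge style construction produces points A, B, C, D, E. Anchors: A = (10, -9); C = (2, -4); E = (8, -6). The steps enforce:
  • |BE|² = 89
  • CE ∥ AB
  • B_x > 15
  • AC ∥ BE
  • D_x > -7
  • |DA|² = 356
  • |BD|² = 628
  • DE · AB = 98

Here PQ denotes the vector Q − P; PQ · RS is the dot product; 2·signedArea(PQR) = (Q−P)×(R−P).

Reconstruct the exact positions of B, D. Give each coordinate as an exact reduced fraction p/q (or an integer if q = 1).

1. B_x = 16  [AC ∥ BE ∩ CE ∥ AB]
2. B_y = -11  [AC ∥ BE ∩ CE ∥ AB]
   → B = (16, -11)
3. D_x = -6  [line -6·x + 2·y + -38 = 0 ∩ |DA|² = 356]
4. D_y = 1  [line -6·x + 2·y + -38 = 0 ∩ |DA|² = 356]
   → D = (-6, 1)

B = (16, -11)
D = (-6, 1)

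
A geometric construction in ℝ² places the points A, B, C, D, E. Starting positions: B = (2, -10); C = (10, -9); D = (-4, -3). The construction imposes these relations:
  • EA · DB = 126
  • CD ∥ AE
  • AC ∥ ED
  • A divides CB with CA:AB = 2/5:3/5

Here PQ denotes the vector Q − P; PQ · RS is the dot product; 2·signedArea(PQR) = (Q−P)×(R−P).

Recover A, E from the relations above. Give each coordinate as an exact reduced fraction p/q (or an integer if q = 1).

1. A_x = 34/5  [A divides CB with CA:AB = 2/5:3/5]
2. A_y = -47/5  [A divides CB with CA:AB = 2/5:3/5]
   → A = (34/5, -47/5)
3. E_x = -36/5  [AC ∥ ED ∩ CD ∥ AE]
4. E_y = -17/5  [AC ∥ ED ∩ CD ∥ AE]
   → E = (-36/5, -17/5)

A = (34/5, -47/5)
E = (-36/5, -17/5)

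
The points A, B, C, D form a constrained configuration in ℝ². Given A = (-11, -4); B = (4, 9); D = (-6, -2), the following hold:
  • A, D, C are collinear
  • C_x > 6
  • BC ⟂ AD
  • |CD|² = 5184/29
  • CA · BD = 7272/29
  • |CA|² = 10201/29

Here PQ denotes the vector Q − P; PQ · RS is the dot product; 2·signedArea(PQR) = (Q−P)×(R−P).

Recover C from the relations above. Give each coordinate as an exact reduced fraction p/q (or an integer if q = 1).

C = (186/29, 86/29)

1. C_x = 186/29  [A, D, C are collinear ∩ BC ⟂ AD]
2. C_y = 86/29  [A, D, C are collinear ∩ BC ⟂ AD]
   → C = (186/29, 86/29)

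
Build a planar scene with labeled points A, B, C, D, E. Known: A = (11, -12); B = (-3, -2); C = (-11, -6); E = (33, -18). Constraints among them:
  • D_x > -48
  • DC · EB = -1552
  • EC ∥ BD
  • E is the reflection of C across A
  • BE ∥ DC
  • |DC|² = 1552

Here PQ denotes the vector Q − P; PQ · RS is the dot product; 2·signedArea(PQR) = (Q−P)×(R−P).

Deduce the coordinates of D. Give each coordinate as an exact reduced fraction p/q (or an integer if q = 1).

D = (-47, 10)

1. D_x = -47  [BE ∥ DC ∩ EC ∥ BD]
2. D_y = 10  [BE ∥ DC ∩ EC ∥ BD]
   → D = (-47, 10)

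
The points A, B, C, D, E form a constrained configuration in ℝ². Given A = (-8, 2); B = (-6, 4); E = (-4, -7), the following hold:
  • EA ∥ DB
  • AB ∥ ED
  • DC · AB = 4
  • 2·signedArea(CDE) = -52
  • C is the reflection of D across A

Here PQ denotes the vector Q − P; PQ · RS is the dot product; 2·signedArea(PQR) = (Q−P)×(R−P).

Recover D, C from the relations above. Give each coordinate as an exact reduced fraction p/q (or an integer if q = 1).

1. D_x = -2  [EA ∥ DB ∩ AB ∥ ED]
2. D_y = -5  [EA ∥ DB ∩ AB ∥ ED]
   → D = (-2, -5)
3. C_x = -14  [C is the reflection of D across A]
4. C_y = 9  [C is the reflection of D across A]
   → C = (-14, 9)

C = (-14, 9)
D = (-2, -5)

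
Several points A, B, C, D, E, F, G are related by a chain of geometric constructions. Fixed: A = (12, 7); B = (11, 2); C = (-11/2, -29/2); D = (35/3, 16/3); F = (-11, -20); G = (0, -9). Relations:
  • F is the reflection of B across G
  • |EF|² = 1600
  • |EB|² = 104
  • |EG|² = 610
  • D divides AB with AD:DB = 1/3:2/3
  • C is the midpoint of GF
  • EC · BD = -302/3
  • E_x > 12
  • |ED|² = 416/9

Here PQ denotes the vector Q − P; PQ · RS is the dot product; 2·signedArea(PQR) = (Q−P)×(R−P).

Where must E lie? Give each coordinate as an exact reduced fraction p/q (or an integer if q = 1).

E = (13, 12)

1. E_x = 13  [line -2/3·x + -10/3·y + 146/3 = 0 ∩ |EB|² = 104]
2. E_y = 12  [line -2/3·x + -10/3·y + 146/3 = 0 ∩ |EB|² = 104]
   → E = (13, 12)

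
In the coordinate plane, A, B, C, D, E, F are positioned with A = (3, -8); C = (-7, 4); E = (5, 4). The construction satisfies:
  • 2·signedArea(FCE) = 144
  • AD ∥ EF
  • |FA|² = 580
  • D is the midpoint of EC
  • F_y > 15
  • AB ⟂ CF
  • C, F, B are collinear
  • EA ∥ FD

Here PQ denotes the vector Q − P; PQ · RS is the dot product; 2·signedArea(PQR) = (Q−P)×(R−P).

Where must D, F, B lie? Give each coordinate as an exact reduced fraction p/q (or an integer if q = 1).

1. D_x = -1  [D is the midpoint of EC]
2. D_y = 4  [D is the midpoint of EC]
   → D = (-1, 4)
3. F_x = 1  [EA ∥ FD ∩ AD ∥ EF]
4. F_y = 16  [EA ∥ FD ∩ AD ∥ EF]
   → F = (1, 16)
5. B_x = -123/13  [C, F, B are collinear ∩ AB ⟂ CF]
6. B_y = 4/13  [C, F, B are collinear ∩ AB ⟂ CF]
   → B = (-123/13, 4/13)

B = (-123/13, 4/13)
D = (-1, 4)
F = (1, 16)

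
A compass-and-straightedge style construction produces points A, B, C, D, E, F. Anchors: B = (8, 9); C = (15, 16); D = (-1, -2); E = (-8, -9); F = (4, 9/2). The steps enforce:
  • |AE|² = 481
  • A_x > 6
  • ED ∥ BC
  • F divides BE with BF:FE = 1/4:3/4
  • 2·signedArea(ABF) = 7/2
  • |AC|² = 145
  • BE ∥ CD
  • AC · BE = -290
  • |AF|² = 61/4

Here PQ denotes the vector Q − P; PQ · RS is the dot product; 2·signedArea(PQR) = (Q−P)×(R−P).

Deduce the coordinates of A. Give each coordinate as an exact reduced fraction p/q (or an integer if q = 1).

1. A_x = 7  [2·signedArea(ABF) = 7/2 ∩ AC · BE = -290]
2. A_y = 7  [2·signedArea(ABF) = 7/2 ∩ AC · BE = -290]
   → A = (7, 7)

A = (7, 7)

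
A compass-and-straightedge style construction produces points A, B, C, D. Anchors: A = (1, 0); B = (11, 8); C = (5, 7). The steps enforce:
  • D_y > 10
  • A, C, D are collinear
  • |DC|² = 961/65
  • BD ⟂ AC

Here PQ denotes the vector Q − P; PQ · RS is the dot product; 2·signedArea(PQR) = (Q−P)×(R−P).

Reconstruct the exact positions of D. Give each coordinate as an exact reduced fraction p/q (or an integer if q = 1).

1. D_x = 449/65  [A, C, D are collinear ∩ BD ⟂ AC]
2. D_y = 672/65  [A, C, D are collinear ∩ BD ⟂ AC]
   → D = (449/65, 672/65)

D = (449/65, 672/65)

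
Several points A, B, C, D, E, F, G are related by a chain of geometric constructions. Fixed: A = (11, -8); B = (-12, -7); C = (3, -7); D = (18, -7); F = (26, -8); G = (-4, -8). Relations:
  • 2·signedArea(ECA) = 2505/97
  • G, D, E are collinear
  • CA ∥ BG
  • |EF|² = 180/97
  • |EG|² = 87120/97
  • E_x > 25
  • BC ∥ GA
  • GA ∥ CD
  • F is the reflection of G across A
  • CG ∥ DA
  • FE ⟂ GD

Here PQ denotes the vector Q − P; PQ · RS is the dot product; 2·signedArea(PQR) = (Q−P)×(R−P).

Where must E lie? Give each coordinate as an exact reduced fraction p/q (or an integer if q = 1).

E = (2516/97, -644/97)

1. E_x = 2516/97  [G, D, E are collinear ∩ FE ⟂ GD]
2. E_y = -644/97  [G, D, E are collinear ∩ FE ⟂ GD]
   → E = (2516/97, -644/97)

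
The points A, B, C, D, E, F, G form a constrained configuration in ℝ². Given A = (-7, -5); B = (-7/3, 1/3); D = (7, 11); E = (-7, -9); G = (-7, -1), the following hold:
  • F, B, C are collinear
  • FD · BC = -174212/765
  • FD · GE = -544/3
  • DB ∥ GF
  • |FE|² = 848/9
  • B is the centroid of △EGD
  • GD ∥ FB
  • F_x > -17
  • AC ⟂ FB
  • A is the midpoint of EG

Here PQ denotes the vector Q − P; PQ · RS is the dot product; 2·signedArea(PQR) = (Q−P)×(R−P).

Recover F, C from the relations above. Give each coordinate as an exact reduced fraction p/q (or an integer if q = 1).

C = (-651/85, -1079/255)
F = (-49/3, -35/3)

1. F_x = -49/3  [GD ∥ FB ∩ DB ∥ GF]
2. F_y = -35/3  [GD ∥ FB ∩ DB ∥ GF]
   → F = (-49/3, -35/3)
3. C_x = -651/85  [F, B, C are collinear ∩ AC ⟂ FB]
4. C_y = -1079/255  [F, B, C are collinear ∩ AC ⟂ FB]
   → C = (-651/85, -1079/255)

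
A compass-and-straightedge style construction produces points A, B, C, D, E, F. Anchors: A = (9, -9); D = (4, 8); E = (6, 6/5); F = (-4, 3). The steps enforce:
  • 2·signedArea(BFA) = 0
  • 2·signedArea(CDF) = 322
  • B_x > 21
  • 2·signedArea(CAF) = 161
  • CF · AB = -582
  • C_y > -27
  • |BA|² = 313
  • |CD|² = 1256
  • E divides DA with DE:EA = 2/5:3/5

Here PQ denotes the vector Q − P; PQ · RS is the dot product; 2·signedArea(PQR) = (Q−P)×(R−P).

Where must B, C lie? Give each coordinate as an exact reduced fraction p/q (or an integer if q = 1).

1. B_x = 22  [line 12·x + 13·y + 9 = 0 ∩ |BA|² = 313]
2. B_y = -21  [line 12·x + 13·y + 9 = 0 ∩ |BA|² = 313]
   → B = (22, -21)
3. C_x = 14  [2·signedArea(CAF) = 161 ∩ 2·signedArea(CDF) = 322]
4. C_y = -26  [2·signedArea(CAF) = 161 ∩ 2·signedArea(CDF) = 322]
   → C = (14, -26)

B = (22, -21)
C = (14, -26)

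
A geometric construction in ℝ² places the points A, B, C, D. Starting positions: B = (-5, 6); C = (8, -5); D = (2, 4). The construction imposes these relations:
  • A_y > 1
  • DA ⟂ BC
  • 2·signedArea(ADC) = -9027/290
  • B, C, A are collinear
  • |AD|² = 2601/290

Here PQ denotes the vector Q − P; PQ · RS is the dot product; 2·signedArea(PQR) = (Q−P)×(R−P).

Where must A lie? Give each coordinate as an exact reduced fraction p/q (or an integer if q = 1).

A = (19/290, 497/290)

1. A_x = 19/290  [B, C, A are collinear ∩ DA ⟂ BC]
2. A_y = 497/290  [B, C, A are collinear ∩ DA ⟂ BC]
   → A = (19/290, 497/290)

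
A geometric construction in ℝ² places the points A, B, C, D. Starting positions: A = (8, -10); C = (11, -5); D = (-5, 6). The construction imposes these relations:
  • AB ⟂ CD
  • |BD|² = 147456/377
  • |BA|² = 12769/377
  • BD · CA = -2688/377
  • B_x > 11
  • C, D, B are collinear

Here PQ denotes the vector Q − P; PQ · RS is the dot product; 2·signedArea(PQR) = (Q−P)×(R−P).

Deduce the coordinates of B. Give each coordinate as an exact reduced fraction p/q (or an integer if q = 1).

B = (4259/377, -1962/377)

1. B_x = 4259/377  [C, D, B are collinear ∩ AB ⟂ CD]
2. B_y = -1962/377  [C, D, B are collinear ∩ AB ⟂ CD]
   → B = (4259/377, -1962/377)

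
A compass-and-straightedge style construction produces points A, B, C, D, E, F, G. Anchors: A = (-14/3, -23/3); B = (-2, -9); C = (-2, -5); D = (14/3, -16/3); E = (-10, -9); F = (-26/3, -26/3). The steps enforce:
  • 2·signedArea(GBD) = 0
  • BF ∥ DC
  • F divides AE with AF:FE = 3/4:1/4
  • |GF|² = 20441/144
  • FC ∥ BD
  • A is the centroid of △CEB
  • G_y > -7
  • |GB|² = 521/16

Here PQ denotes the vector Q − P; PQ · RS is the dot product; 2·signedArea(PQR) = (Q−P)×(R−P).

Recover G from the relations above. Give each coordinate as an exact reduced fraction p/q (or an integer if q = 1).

G = (3, -25/4)

1. G_x = 3  [line -11/3·x + 20/3·y + 158/3 = 0 ∩ |GF|² = 20441/144]
2. G_y = -25/4  [line -11/3·x + 20/3·y + 158/3 = 0 ∩ |GF|² = 20441/144]
   → G = (3, -25/4)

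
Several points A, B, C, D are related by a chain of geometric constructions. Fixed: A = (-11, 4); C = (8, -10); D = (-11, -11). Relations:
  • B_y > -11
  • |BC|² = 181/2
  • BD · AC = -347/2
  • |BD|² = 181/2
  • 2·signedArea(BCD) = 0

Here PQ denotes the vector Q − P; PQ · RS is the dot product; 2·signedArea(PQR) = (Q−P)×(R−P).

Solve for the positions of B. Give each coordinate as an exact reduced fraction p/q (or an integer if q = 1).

B = (-3/2, -21/2)

1. B_x = -3/2  [2·signedArea(BCD) = 0 ∩ BD · AC = -347/2]
2. B_y = -21/2  [2·signedArea(BCD) = 0 ∩ BD · AC = -347/2]
   → B = (-3/2, -21/2)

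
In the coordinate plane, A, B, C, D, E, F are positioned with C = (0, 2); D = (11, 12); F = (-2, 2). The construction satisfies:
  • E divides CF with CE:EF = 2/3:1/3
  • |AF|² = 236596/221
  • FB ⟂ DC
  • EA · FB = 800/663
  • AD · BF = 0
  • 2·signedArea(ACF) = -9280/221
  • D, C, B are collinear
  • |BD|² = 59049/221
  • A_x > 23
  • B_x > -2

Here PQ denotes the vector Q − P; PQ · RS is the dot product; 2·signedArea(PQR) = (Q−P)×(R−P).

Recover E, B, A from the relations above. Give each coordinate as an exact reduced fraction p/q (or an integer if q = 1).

1. E_x = -4/3  [E divides CF with CE:EF = 2/3:1/3]
2. E_y = 2  [E divides CF with CE:EF = 2/3:1/3]
   → E = (-4/3, 2)
3. B_x = -242/221  [D, C, B are collinear ∩ FB ⟂ DC]
4. B_y = 222/221  [D, C, B are collinear ∩ FB ⟂ DC]
   → B = (-242/221, 222/221)
5. A_x = 5104/221  [AD · BF = 0 ∩ 2·signedArea(ACF) = -9280/221]
6. A_y = 5082/221  [AD · BF = 0 ∩ 2·signedArea(ACF) = -9280/221]
   → A = (5104/221, 5082/221)

A = (5104/221, 5082/221)
B = (-242/221, 222/221)
E = (-4/3, 2)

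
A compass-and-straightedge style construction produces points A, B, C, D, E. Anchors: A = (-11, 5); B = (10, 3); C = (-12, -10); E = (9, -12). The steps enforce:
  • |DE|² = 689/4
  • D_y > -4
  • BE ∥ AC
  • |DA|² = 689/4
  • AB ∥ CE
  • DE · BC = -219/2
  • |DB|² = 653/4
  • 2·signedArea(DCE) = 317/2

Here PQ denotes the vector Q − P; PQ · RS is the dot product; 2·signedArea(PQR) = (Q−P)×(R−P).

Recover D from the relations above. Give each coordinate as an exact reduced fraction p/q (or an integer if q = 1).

1. D_x = -1  [2·signedArea(DCE) = 317/2 ∩ DE · BC = -219/2]
2. D_y = -7/2  [2·signedArea(DCE) = 317/2 ∩ DE · BC = -219/2]
   → D = (-1, -7/2)

D = (-1, -7/2)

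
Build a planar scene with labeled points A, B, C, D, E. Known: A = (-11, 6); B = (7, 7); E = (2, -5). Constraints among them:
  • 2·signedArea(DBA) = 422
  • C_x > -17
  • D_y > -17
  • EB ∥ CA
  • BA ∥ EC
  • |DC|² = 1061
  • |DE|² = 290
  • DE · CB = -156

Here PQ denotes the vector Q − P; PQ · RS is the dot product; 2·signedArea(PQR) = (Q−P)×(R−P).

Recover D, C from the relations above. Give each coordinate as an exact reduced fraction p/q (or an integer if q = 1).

1. D_x = 15  [line 1·x + -18·y + -303 = 0 ∩ |DE|² = 290]
2. D_y = -16  [line 1·x + -18·y + -303 = 0 ∩ |DE|² = 290]
   → D = (15, -16)
3. C_x = -16  [DE · CB = -156 ∩ EB ∥ CA]
4. C_y = -6  [DE · CB = -156 ∩ EB ∥ CA]
   → C = (-16, -6)

C = (-16, -6)
D = (15, -16)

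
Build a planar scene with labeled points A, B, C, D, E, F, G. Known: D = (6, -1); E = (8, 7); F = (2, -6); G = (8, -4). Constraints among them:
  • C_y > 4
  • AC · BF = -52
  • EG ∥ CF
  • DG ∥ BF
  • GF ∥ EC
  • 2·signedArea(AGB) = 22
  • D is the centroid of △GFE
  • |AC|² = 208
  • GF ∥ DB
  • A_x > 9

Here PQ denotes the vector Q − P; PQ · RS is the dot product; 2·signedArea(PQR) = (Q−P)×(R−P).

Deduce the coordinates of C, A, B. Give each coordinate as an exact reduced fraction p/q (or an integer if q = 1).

1. C_x = 2  [EG ∥ CF ∩ GF ∥ EC]
2. C_y = 5  [EG ∥ CF ∩ GF ∥ EC]
   → C = (2, 5)
3. B_x = 0  [DG ∥ BF ∩ GF ∥ DB]
4. B_y = -3  [DG ∥ BF ∩ GF ∥ DB]
   → B = (0, -3)
5. A_x = 10  [2·signedArea(AGB) = 22 ∩ AC · BF = -52]
6. A_y = -7  [2·signedArea(AGB) = 22 ∩ AC · BF = -52]
   → A = (10, -7)

A = (10, -7)
B = (0, -3)
C = (2, 5)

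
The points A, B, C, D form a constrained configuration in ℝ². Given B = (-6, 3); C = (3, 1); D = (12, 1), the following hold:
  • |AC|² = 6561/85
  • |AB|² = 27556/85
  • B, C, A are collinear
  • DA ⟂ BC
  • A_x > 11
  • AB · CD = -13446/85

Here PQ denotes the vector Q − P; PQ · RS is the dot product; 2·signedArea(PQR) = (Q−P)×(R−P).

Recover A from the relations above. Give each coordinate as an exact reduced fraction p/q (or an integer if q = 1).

1. A_x = 984/85  [B, C, A are collinear ∩ DA ⟂ BC]
2. A_y = -77/85  [B, C, A are collinear ∩ DA ⟂ BC]
   → A = (984/85, -77/85)

A = (984/85, -77/85)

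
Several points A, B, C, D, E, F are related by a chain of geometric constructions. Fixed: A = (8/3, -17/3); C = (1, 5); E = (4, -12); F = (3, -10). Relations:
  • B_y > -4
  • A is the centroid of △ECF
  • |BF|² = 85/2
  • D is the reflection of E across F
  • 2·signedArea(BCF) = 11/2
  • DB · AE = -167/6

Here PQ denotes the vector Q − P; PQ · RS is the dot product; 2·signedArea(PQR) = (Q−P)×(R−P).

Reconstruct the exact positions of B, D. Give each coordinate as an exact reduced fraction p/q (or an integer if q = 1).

B = (5/2, -7/2)
D = (2, -8)

1. B_x = 5/2  [line 15·x + 2·y + -61/2 = 0 ∩ |BF|² = 85/2]
2. B_y = -7/2  [line 15·x + 2·y + -61/2 = 0 ∩ |BF|² = 85/2]
   → B = (5/2, -7/2)
3. D_x = 2  [D is the reflection of E across F]
4. D_y = -8  [D is the reflection of E across F]
   → D = (2, -8)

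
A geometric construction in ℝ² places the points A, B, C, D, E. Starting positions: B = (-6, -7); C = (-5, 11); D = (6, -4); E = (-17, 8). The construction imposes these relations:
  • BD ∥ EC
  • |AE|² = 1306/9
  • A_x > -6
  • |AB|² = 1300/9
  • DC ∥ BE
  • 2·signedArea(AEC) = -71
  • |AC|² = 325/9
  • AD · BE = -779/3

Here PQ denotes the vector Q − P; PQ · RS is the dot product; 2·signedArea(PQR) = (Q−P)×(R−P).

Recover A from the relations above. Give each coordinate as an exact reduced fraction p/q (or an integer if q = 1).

1. A_x = -16/3  [2·signedArea(AEC) = -71 ∩ AD · BE = -779/3]
2. A_y = 5  [2·signedArea(AEC) = -71 ∩ AD · BE = -779/3]
   → A = (-16/3, 5)

A = (-16/3, 5)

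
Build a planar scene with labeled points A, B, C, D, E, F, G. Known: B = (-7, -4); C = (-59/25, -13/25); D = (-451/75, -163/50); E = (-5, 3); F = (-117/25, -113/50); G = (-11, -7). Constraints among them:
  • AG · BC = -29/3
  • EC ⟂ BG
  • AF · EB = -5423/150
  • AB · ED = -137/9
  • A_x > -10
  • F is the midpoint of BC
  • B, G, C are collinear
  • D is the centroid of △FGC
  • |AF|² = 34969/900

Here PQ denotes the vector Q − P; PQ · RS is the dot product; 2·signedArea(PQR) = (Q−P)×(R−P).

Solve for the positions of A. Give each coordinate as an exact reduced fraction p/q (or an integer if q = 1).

A = (-29/3, -6)

1. A_x = -29/3  [AF · EB = -5423/150 ∩ AB · ED = -137/9]
2. A_y = -6  [AF · EB = -5423/150 ∩ AB · ED = -137/9]
   → A = (-29/3, -6)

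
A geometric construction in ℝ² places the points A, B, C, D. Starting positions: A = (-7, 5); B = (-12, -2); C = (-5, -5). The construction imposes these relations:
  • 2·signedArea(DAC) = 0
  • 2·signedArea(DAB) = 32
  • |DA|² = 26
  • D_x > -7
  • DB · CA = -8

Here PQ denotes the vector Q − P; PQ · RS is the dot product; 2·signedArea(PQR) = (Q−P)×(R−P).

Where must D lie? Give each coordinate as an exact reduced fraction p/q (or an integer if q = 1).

D = (-6, 0)

1. D_x = -6  [2·signedArea(DAC) = 0 ∩ DB · CA = -8]
2. D_y = 0  [2·signedArea(DAC) = 0 ∩ DB · CA = -8]
   → D = (-6, 0)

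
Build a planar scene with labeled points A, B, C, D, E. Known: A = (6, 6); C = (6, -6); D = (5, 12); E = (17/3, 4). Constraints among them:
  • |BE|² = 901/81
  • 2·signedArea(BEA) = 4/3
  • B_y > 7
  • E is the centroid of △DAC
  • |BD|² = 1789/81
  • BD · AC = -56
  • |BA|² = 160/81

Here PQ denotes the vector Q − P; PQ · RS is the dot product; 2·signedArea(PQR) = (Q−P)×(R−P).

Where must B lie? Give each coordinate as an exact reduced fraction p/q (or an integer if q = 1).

1. B_x = 50/9  [2·signedArea(BEA) = 4/3 ∩ BD · AC = -56]
2. B_y = 22/3  [2·signedArea(BEA) = 4/3 ∩ BD · AC = -56]
   → B = (50/9, 22/3)

B = (50/9, 22/3)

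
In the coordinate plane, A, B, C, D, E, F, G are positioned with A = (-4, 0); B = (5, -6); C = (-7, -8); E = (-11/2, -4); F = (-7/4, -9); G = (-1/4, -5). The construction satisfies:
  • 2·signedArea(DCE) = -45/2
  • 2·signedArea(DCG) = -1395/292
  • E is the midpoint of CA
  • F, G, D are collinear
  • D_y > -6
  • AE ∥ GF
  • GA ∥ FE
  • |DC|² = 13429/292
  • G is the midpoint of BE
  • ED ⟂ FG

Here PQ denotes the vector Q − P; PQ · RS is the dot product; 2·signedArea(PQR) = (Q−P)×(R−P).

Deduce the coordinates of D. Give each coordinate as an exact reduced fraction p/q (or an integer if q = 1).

D = (-83/146, -427/73)

1. D_x = -83/146  [F, G, D are collinear ∩ ED ⟂ FG]
2. D_y = -427/73  [F, G, D are collinear ∩ ED ⟂ FG]
   → D = (-83/146, -427/73)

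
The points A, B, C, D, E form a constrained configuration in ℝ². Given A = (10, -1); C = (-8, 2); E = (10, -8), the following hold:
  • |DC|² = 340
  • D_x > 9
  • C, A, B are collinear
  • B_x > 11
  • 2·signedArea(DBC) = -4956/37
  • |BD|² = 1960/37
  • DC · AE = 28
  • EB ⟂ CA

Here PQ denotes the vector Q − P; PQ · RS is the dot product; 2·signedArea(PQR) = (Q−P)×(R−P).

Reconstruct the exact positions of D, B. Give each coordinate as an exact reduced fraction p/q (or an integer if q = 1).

1. D_y = 6  [DC · AE = 28]
2. D_x = 10  [|DC|² = 340]
   → D = (10, 6)
3. B_x = 412/37  [2·signedArea(DBC) = -4956/37 ∩ C, A, B are collinear]
4. B_y = -44/37  [2·signedArea(DBC) = -4956/37 ∩ C, A, B are collinear]
   → B = (412/37, -44/37)

B = (412/37, -44/37)
D = (10, 6)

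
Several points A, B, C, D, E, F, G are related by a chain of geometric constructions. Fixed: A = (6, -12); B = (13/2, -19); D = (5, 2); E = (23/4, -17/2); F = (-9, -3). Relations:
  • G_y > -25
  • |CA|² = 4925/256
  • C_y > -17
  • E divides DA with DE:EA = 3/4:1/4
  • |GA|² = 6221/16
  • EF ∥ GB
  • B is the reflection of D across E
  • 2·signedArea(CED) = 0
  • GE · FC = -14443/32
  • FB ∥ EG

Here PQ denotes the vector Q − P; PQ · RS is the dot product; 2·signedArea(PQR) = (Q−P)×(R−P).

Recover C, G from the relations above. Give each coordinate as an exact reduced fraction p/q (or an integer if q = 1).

C = (101/16, -131/8)
G = (85/4, -49/2)

1. G_x = 85/4  [EF ∥ GB ∩ FB ∥ EG]
2. G_y = -49/2  [EF ∥ GB ∩ FB ∥ EG]
   → G = (85/4, -49/2)
3. C_x = 101/16  [2·signedArea(CED) = 0 ∩ GE · FC = -14443/32]
4. C_y = -131/8  [2·signedArea(CED) = 0 ∩ GE · FC = -14443/32]
   → C = (101/16, -131/8)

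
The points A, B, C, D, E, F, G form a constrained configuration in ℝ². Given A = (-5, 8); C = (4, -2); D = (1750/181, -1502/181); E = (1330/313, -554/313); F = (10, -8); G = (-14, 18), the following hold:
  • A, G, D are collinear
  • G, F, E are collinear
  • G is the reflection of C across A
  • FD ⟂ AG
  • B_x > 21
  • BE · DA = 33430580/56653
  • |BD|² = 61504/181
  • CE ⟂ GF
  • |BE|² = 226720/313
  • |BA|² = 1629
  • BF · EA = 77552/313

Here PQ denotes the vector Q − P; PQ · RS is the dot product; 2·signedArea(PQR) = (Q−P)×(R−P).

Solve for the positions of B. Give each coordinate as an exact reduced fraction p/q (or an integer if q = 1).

1. B_x = 22  [BE · DA = 33430580/56653 ∩ BF · EA = 77552/313]
2. B_y = -22  [BE · DA = 33430580/56653 ∩ BF · EA = 77552/313]
   → B = (22, -22)

B = (22, -22)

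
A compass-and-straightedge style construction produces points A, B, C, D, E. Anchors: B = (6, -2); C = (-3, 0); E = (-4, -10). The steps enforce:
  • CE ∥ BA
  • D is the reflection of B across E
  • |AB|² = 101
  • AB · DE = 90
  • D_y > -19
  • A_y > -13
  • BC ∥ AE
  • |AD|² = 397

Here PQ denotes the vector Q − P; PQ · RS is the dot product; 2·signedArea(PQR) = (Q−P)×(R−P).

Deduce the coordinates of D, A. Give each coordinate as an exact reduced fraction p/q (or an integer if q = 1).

A = (5, -12)
D = (-14, -18)

1. D_x = -14  [D is the reflection of B across E]
2. D_y = -18  [D is the reflection of B across E]
   → D = (-14, -18)
3. A_x = 5  [BC ∥ AE ∩ CE ∥ BA]
4. A_y = -12  [BC ∥ AE ∩ CE ∥ BA]
   → A = (5, -12)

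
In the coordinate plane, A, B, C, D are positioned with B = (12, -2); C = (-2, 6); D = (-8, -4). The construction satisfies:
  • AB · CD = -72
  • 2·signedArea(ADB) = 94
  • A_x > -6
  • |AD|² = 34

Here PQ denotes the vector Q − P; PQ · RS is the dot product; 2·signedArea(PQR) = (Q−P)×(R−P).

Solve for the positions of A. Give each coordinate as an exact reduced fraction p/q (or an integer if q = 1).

1. A_x = -5  [2·signedArea(ADB) = 94 ∩ AB · CD = -72]
2. A_y = 1  [2·signedArea(ADB) = 94 ∩ AB · CD = -72]
   → A = (-5, 1)

A = (-5, 1)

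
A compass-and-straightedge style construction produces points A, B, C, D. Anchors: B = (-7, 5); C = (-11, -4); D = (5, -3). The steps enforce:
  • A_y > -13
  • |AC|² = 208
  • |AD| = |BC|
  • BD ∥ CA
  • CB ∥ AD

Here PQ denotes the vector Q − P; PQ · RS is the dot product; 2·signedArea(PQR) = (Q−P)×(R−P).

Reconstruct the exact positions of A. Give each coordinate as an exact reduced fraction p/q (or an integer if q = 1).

1. A_x = 1  [CB ∥ AD ∩ BD ∥ CA]
2. A_y = -12  [CB ∥ AD ∩ BD ∥ CA]
   → A = (1, -12)

A = (1, -12)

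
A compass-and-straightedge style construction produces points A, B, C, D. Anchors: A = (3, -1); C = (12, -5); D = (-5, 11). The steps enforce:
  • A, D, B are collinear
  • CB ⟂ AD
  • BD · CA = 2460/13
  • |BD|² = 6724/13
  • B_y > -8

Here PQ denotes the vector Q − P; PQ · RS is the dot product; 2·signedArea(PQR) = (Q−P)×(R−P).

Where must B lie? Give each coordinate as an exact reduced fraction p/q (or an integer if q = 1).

1. B_x = 99/13  [A, D, B are collinear ∩ CB ⟂ AD]
2. B_y = -103/13  [A, D, B are collinear ∩ CB ⟂ AD]
   → B = (99/13, -103/13)

B = (99/13, -103/13)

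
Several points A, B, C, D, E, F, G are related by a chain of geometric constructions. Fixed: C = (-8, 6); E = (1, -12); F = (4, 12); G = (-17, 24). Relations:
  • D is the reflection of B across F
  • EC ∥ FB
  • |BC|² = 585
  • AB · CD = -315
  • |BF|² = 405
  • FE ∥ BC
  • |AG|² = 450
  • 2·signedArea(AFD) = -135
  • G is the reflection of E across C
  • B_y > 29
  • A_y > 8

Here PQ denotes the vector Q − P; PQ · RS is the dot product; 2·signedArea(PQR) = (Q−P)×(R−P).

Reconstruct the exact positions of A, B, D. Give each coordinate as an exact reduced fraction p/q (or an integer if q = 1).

1. B_x = -5  [FE ∥ BC ∩ EC ∥ FB]
2. B_y = 30  [FE ∥ BC ∩ EC ∥ FB]
   → B = (-5, 30)
3. D_x = 13  [D is the reflection of B across F]
4. D_y = -6  [D is the reflection of B across F]
   → D = (13, -6)
5. A_x = -2  [2·signedArea(AFD) = -135 ∩ AB · CD = -315]
6. A_y = 9  [2·signedArea(AFD) = -135 ∩ AB · CD = -315]
   → A = (-2, 9)

A = (-2, 9)
B = (-5, 30)
D = (13, -6)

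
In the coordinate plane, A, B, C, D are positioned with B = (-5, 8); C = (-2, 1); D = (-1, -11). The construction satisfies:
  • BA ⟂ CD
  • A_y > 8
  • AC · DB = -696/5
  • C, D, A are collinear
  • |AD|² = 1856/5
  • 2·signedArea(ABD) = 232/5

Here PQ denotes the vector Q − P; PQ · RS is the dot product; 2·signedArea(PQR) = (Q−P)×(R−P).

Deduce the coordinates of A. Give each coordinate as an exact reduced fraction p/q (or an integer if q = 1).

A = (-13/5, 41/5)

1. A_x = -13/5  [C, D, A are collinear ∩ BA ⟂ CD]
2. A_y = 41/5  [C, D, A are collinear ∩ BA ⟂ CD]
   → A = (-13/5, 41/5)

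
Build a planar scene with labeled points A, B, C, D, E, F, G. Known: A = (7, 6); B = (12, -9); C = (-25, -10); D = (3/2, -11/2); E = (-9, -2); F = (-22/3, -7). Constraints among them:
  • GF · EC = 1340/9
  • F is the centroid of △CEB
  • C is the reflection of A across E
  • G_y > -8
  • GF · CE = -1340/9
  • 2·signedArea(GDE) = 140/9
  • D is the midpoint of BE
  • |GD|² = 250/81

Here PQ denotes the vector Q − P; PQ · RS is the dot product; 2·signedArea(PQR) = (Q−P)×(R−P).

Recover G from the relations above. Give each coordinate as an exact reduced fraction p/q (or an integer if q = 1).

1. G_x = 37/18  [GF · EC = 1340/9 ∩ 2·signedArea(GDE) = 140/9]
2. G_y = -43/6  [GF · EC = 1340/9 ∩ 2·signedArea(GDE) = 140/9]
   → G = (37/18, -43/6)

G = (37/18, -43/6)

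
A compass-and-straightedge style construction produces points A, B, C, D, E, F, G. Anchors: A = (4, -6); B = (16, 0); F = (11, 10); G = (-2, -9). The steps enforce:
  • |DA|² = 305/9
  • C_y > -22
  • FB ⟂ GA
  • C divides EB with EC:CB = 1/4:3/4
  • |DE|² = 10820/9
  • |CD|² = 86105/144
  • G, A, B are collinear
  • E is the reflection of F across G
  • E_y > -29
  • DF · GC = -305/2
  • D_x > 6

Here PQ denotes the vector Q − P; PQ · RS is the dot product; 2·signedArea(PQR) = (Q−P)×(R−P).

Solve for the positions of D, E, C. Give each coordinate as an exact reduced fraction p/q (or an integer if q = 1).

1. E_x = -15  [E is the reflection of F across G]
2. E_y = -28  [E is the reflection of F across G]
   → E = (-15, -28)
3. C_x = -29/4  [C divides EB with EC:CB = 1/4:3/4]
4. C_y = -21  [C divides EB with EC:CB = 1/4:3/4]
   → C = (-29/4, -21)
5. D_x = 19/3  [line 21/4·x + 12·y + -101/4 = 0 ∩ |DA|² = 305/9]
6. D_y = -2/3  [line 21/4·x + 12·y + -101/4 = 0 ∩ |DA|² = 305/9]
   → D = (19/3, -2/3)

C = (-29/4, -21)
D = (19/3, -2/3)
E = (-15, -28)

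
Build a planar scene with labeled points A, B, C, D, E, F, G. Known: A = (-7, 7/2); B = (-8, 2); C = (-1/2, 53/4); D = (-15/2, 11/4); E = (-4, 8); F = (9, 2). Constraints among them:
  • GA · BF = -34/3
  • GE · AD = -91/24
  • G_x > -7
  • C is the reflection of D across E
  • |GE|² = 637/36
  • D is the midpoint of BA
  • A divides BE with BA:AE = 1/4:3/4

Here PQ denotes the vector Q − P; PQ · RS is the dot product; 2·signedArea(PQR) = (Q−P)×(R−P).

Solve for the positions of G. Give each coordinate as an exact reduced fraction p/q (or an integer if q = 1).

1. G_x = -19/3  [GE · AD = -91/24 ∩ GA · BF = -34/3]
2. G_y = 9/2  [GE · AD = -91/24 ∩ GA · BF = -34/3]
   → G = (-19/3, 9/2)

G = (-19/3, 9/2)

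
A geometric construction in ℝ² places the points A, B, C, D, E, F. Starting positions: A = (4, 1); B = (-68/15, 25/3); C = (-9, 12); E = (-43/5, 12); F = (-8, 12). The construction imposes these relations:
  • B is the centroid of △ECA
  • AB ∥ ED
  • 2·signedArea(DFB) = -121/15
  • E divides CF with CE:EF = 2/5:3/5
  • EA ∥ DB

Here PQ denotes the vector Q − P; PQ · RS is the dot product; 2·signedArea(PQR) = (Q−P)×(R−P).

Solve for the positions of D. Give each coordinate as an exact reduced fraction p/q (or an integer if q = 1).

1. D_x = -257/15  [EA ∥ DB ∩ AB ∥ ED]
2. D_y = 58/3  [EA ∥ DB ∩ AB ∥ ED]
   → D = (-257/15, 58/3)

D = (-257/15, 58/3)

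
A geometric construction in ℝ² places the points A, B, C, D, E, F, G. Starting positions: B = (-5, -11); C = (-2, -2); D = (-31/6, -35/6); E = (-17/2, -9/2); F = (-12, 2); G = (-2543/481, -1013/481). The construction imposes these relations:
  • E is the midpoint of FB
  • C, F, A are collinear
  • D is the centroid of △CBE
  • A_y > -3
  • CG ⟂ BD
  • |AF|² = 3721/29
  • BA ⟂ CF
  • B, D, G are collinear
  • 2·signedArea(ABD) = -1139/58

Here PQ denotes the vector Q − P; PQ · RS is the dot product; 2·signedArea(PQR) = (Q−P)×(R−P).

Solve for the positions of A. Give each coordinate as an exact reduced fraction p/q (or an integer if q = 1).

A = (-43/29, -64/29)

1. A_x = -43/29  [C, F, A are collinear ∩ BA ⟂ CF]
2. A_y = -64/29  [C, F, A are collinear ∩ BA ⟂ CF]
   → A = (-43/29, -64/29)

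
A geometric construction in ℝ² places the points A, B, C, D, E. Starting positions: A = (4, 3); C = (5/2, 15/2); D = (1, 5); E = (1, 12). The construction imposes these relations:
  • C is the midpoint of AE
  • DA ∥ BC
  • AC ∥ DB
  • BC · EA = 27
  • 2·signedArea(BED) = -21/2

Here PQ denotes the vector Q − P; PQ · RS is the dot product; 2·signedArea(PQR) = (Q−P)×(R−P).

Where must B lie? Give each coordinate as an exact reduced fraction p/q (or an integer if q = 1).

B = (-1/2, 19/2)

1. B_x = -1/2  [DA ∥ BC ∩ AC ∥ DB]
2. B_y = 19/2  [DA ∥ BC ∩ AC ∥ DB]
   → B = (-1/2, 19/2)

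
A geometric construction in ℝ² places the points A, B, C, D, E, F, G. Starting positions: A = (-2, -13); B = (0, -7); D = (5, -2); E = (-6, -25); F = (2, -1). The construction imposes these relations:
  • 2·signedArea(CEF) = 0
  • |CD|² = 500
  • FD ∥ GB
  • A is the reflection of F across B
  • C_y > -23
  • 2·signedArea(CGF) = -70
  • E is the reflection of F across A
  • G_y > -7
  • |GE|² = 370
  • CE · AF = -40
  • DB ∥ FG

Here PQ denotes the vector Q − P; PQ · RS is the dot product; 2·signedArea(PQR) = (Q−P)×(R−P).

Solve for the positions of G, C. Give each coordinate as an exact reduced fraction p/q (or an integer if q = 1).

C = (-5, -22)
G = (-3, -6)

1. G_x = -3  [FD ∥ GB ∩ DB ∥ FG]
2. G_y = -6  [FD ∥ GB ∩ DB ∥ FG]
   → G = (-3, -6)
3. C_x = -5  [2·signedArea(CEF) = 0 ∩ CE · AF = -40]
4. C_y = -22  [2·signedArea(CEF) = 0 ∩ CE · AF = -40]
   → C = (-5, -22)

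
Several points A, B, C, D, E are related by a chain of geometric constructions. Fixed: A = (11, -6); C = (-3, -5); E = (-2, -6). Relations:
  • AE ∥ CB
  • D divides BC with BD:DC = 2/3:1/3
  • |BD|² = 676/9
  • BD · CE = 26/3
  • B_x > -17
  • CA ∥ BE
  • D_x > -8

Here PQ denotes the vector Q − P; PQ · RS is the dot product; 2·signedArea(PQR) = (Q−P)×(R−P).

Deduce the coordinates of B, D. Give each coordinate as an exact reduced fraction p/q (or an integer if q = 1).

B = (-16, -5)
D = (-22/3, -5)

1. B_x = -16  [CA ∥ BE ∩ AE ∥ CB]
2. B_y = -5  [CA ∥ BE ∩ AE ∥ CB]
   → B = (-16, -5)
3. D_x = -22/3  [D divides BC with BD:DC = 2/3:1/3]
4. D_y = -5  [D divides BC with BD:DC = 2/3:1/3]
   → D = (-22/3, -5)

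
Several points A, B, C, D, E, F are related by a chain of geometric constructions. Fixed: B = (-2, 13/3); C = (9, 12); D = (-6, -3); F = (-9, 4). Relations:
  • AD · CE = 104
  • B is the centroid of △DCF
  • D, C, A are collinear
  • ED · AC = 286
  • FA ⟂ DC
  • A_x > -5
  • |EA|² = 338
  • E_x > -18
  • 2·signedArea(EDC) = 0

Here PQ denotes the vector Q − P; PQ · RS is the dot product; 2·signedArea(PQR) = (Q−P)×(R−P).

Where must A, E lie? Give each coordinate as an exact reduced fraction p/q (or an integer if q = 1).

1. A_x = -4  [D, C, A are collinear ∩ FA ⟂ DC]
2. A_y = -1  [D, C, A are collinear ∩ FA ⟂ DC]
   → A = (-4, -1)
3. E_x = -17  [2·signedArea(EDC) = 0 ∩ AD · CE = 104]
4. E_y = -14  [2·signedArea(EDC) = 0 ∩ AD · CE = 104]
   → E = (-17, -14)

A = (-4, -1)
E = (-17, -14)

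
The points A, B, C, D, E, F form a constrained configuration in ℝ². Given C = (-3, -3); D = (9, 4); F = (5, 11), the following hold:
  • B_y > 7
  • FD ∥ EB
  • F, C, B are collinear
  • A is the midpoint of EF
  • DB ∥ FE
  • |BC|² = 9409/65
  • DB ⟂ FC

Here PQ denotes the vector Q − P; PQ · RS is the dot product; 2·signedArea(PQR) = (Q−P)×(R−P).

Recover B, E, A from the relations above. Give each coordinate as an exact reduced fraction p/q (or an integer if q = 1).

1. B_x = 193/65  [F, C, B are collinear ∩ DB ⟂ FC]
2. B_y = 484/65  [F, C, B are collinear ∩ DB ⟂ FC]
   → B = (193/65, 484/65)
3. E_x = -67/65  [FD ∥ EB ∩ DB ∥ FE]
4. E_y = 939/65  [FD ∥ EB ∩ DB ∥ FE]
   → E = (-67/65, 939/65)
5. A_x = 129/65  [A is the midpoint of EF]
6. A_y = 827/65  [A is the midpoint of EF]
   → A = (129/65, 827/65)

A = (129/65, 827/65)
B = (193/65, 484/65)
E = (-67/65, 939/65)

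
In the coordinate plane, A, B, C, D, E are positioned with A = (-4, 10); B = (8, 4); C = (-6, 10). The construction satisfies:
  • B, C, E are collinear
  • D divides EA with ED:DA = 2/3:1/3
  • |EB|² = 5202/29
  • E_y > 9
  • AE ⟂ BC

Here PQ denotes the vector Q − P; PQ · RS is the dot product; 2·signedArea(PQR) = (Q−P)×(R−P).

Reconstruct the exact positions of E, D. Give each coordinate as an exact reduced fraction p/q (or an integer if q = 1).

1. E_x = -125/29  [B, C, E are collinear ∩ AE ⟂ BC]
2. E_y = 269/29  [B, C, E are collinear ∩ AE ⟂ BC]
   → E = (-125/29, 269/29)
3. D_x = -119/29  [D divides EA with ED:DA = 2/3:1/3]
4. D_y = 283/29  [D divides EA with ED:DA = 2/3:1/3]
   → D = (-119/29, 283/29)

D = (-119/29, 283/29)
E = (-125/29, 269/29)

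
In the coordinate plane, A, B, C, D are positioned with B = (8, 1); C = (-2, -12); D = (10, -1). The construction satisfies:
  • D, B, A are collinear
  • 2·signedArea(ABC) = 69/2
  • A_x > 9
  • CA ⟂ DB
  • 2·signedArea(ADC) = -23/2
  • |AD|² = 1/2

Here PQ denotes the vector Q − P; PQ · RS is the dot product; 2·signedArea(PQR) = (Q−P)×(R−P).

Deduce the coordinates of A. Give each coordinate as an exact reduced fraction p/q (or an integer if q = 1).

A = (19/2, -1/2)

1. A_x = 19/2  [D, B, A are collinear ∩ CA ⟂ DB]
2. A_y = -1/2  [D, B, A are collinear ∩ CA ⟂ DB]
   → A = (19/2, -1/2)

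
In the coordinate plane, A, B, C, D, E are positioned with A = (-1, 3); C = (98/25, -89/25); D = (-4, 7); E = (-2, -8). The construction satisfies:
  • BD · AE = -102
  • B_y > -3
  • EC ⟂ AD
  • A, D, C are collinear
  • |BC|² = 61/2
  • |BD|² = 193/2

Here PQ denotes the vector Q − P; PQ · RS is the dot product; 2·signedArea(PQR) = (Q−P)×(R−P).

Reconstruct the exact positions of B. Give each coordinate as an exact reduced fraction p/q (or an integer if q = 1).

B = (-3/2, -5/2)

1. B_x = -3/2  [line 1·x + 11·y + 29 = 0 ∩ |BC|² = 61/2]
2. B_y = -5/2  [line 1·x + 11·y + 29 = 0 ∩ |BC|² = 61/2]
   → B = (-3/2, -5/2)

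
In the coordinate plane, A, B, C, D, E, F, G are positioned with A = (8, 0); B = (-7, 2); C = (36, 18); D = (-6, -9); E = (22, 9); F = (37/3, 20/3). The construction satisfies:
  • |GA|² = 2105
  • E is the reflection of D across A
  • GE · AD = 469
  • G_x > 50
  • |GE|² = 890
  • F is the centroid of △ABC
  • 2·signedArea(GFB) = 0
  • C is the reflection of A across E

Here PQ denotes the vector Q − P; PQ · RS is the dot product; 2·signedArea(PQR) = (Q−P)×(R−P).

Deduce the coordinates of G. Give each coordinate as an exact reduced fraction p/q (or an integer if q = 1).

G = (51, 16)

1. G_x = 51  [2·signedArea(GFB) = 0 ∩ GE · AD = 469]
2. G_y = 16  [2·signedArea(GFB) = 0 ∩ GE · AD = 469]
   → G = (51, 16)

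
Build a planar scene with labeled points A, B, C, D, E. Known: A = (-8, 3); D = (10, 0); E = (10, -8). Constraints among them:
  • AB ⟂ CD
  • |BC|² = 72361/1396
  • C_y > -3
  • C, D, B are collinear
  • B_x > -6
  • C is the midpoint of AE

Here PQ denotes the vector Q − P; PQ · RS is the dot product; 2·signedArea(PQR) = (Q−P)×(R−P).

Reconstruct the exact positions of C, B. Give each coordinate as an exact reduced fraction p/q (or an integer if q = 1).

1. C_x = 1  [C is the midpoint of AE]
2. C_y = -5/2  [C is the midpoint of AE]
   → C = (1, -5/2)
3. B_x = -2072/349  [C, D, B are collinear ∩ AB ⟂ CD]
4. B_y = -1545/349  [C, D, B are collinear ∩ AB ⟂ CD]
   → B = (-2072/349, -1545/349)

B = (-2072/349, -1545/349)
C = (1, -5/2)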